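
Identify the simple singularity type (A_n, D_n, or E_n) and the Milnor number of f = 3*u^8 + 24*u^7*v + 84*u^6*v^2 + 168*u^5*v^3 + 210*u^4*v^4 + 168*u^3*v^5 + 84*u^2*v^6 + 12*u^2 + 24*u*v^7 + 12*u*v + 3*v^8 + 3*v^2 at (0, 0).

The Hessian of f at 0 has rank 1. Corank 1: A-series; mu = 7 gives A_7.

Type A_7, Milnor number mu = 7.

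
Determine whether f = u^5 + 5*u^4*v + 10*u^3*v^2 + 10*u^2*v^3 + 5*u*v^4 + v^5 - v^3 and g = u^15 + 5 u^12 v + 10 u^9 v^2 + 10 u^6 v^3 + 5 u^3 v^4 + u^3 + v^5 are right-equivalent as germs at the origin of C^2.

Yes.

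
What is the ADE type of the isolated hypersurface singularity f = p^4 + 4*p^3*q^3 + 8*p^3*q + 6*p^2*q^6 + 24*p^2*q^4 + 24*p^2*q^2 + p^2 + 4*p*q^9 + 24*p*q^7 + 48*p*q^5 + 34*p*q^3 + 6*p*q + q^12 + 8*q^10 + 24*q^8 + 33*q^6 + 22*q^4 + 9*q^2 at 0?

The Hessian of f at 0 is [[2, 6], [6, 18]] with rank 1, so corank 1. A Groebner basis of the Jacobian ideal J(f) in C{p,q} is {q^3, p + 3*q}; counting standard monomials gives mu = 3. Corank 1: A-series; mu = 3 gives A_3.

A3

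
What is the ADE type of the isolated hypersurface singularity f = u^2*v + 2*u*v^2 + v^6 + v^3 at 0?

The Hessian of f at 0 has rank 0. Corank 2; j^3 = v*(u + v)^2 has shape L^2 M (L != M), so D-series; mu = 7 gives D_7.

D_7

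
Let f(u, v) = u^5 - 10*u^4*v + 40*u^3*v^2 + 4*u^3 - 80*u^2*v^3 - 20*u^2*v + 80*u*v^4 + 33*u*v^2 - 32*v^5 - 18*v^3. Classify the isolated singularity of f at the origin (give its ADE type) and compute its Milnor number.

The Hessian of f at 0 has rank 0. Corank 2; j^3 = (u - 2*v)*(2*u - 3*v)^2 has shape L^2 M (L != M), so D-series; mu = 6 gives D_6.

Type D_6, Milnor number mu = 6.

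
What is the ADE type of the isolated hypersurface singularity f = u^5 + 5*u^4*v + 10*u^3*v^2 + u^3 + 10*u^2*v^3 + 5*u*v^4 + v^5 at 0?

The Hessian of f at 0 has rank 0. Corank 2; j^3 = u^3 is a perfect cube, so E-series; the 5-jet and mu = 8 give E_8.

E_{8}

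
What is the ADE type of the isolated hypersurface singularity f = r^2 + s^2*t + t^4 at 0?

D_5

The Hessian of f at 0 is [[0, 0, 0], [0, 0, 0], [0, 0, 2]] with rank 1, so corank 2. A Groebner basis of the Jacobian ideal J(f) in C{s,t,r} is {s^3, s^2/4 + t^3, s*t, r}; counting standard monomials gives mu = 5. Corank 2; j^3 = s^2*t has shape L^2 M (L != M), so D-series; mu = 5 gives D_5.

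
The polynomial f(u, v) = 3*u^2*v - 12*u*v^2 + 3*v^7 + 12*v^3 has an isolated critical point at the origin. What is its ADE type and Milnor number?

The Hessian of f at 0 has rank 0. Corank 2; j^3 = 3*v*(u - 2*v)^2 has shape L^2 M (L != M), so D-series; mu = 8 gives D_8.

Type D_{8}, Milnor number mu = 8.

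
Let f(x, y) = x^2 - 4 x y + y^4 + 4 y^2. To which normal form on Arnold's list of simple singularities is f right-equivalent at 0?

A3

The Hessian of f at 0 has rank 1. Corank 1: A-series; mu = 3 gives A_3.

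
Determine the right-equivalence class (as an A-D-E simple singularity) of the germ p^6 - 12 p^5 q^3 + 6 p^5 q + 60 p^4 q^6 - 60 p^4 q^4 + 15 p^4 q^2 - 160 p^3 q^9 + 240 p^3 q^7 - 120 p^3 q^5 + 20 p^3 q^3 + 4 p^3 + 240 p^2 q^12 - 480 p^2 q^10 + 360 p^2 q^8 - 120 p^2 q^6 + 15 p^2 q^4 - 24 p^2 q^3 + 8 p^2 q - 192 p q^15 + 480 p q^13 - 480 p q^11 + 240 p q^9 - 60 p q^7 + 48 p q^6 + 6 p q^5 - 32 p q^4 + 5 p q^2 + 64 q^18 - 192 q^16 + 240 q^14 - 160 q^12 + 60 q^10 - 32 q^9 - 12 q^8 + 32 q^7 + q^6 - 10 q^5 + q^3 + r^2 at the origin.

D_7

The Hessian of f at 0 is [[0, 0, 0], [0, 0, 0], [0, 0, 2]] with rank 1, so corank 2. A Groebner basis of the Jacobian ideal J(f) in C{p,q,r} is {-p^2 - 3*p*q/2 + q^4 - q^2/2, p^3 + 32*p^2 + 32*p*q + q^3/8 + 8*q^2, p^2*q - 128*p^2/3 - 128*p*q/3 - q^3/4 - 32*q^2/3, 128*p^2/3 + p*q^2 + 128*p*q/3 + q^3/2 + 32*q^2/3, r}; counting standard monomials gives mu = 7. Corank 2; j^3 = (p + q)*(2*p + q)^2 has shape L^2 M (L != M), so D-series; mu = 7 gives D_7.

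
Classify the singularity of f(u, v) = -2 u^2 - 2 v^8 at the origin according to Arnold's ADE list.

The Hessian of f at 0 has rank 1. Corank 1: A-series; mu = 7 gives A_7.

A_{7}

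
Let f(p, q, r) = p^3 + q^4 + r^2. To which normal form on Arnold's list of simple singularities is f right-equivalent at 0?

E_6

The Hessian of f at 0 has rank 1. Corank 2; j^3 = p^3 is a perfect cube, so E-series; the 4-jet and mu = 6 give E_6.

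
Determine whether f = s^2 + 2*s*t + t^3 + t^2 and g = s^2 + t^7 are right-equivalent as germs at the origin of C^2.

No.

The Hessian of f at 0 has rank 1. Corank 1: A-series; mu = 2 gives A_2. The Hessian of g at 0 has rank 1. Corank 1: A-series; mu = 6 gives A_6. f is A_2 but g is A_6, hence not right-equivalent.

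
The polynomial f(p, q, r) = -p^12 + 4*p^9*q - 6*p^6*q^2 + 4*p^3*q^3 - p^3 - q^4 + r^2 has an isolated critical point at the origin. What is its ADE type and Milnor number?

Type E_{6}, Milnor number mu = 6.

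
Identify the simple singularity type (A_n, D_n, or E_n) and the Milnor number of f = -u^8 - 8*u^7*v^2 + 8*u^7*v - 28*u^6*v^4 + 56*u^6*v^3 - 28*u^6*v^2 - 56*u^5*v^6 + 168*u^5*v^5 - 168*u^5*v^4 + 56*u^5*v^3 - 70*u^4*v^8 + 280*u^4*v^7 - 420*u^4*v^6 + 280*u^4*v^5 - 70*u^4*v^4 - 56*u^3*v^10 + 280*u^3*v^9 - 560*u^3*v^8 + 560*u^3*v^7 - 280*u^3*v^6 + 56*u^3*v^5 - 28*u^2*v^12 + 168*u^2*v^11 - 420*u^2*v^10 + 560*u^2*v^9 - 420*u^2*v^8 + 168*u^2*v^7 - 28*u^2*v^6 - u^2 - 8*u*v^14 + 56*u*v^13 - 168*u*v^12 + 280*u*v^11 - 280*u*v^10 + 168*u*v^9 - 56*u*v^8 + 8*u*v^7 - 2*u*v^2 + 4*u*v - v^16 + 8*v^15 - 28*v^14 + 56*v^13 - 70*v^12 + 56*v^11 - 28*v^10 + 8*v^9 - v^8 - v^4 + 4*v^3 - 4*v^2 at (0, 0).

Type A_7, Milnor number mu = 7.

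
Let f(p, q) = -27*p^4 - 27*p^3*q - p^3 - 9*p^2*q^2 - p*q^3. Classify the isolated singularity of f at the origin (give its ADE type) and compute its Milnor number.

The Hessian of f at 0 is [[0, 0], [0, 0]] with rank 0, so corank 2. A Groebner basis of the Jacobian ideal J(f) in C{p,q} is {p^2/3 + q^4 + q^3/9, p^3, p^2*q - p^2/9 - q^3/27, 2*p^2/3 + p*q^2 + 2*q^3/9}; counting standard monomials gives mu = 7. Corank 2; j^3 = -p^3 is a perfect cube, so E-series; the 4-jet and mu = 7 give E_7.

Type E_{7}, Milnor number mu = 7.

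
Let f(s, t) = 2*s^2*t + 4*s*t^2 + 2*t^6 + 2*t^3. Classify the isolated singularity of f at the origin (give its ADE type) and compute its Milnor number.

Type D_7, Milnor number mu = 7.

The Hessian of f at 0 has rank 0. Corank 2; j^3 = 2*t*(s + t)^2 has shape L^2 M (L != M), so D-series; mu = 7 gives D_7.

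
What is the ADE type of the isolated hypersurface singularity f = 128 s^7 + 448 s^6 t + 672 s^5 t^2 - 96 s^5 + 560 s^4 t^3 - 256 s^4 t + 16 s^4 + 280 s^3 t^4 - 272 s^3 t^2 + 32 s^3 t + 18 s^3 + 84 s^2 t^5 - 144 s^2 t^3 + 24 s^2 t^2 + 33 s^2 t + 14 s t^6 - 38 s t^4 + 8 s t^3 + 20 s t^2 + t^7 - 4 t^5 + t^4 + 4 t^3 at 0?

D_5

The Hessian of f at 0 has rank 0. Corank 2; j^3 = (2*s + t)*(3*s + 2*t)^2 has shape L^2 M (L != M), so D-series; mu = 5 gives D_5.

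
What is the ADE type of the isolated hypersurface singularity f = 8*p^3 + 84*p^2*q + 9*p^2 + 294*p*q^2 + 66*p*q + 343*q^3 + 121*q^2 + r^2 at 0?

A2

The Hessian of f at 0 has rank 2. Corank 1: A-series; mu = 2 gives A_2.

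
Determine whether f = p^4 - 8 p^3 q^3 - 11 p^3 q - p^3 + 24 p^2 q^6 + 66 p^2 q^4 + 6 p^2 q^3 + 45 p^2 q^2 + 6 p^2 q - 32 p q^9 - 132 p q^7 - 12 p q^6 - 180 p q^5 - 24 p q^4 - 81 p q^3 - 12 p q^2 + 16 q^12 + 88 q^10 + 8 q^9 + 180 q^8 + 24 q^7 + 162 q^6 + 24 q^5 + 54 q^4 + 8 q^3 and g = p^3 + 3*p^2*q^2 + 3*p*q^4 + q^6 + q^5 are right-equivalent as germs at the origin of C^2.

The Hessian of f at 0 has rank 0. Corank 2; j^3 = -(p - 2*q)^3 is a perfect cube, so E-series; the 4-jet and mu = 7 give E_7. The Hessian of g at 0 has rank 0. Corank 2; j^3 = p^3 is a perfect cube, so E-series; the 5-jet and mu = 8 give E_8. f is E_7 but g is E_8, hence not right-equivalent.

No.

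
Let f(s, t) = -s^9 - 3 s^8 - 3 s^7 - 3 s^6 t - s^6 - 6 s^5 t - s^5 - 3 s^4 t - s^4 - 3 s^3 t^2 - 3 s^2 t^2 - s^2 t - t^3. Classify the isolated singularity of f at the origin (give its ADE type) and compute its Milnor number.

The Hessian of f at 0 has rank 0. Corank 2; j^3 = -t*(s^2 + t^2) splits into three distinct lines over C (the quadratic factor has nonzero discriminant), so D_4.

Type D_{4}, Milnor number mu = 4.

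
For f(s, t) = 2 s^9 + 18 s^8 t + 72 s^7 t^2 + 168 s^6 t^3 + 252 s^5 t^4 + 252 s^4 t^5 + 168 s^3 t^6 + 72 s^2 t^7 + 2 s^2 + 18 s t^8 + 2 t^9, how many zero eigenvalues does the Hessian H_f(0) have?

1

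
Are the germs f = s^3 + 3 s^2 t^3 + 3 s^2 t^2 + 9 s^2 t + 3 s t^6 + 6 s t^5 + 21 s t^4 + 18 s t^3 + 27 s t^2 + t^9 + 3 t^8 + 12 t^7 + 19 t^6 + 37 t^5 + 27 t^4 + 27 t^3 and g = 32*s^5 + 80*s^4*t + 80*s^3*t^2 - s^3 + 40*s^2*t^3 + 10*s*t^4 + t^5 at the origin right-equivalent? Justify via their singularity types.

The Hessian of f at 0 has rank 0. Corank 2; j^3 = (s + 3*t)^3 is a perfect cube, so E-series; the 5-jet and mu = 8 give E_8. The Hessian of g at 0 has rank 0. Corank 2; j^3 = -s^3 is a perfect cube, so E-series; the 5-jet and mu = 8 give E_8. Both have type E_8, hence right-equivalent.

Yes.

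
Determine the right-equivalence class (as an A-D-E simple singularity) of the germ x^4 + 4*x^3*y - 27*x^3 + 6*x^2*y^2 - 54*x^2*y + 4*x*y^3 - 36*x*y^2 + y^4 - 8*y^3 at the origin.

The Hessian of f at 0 is [[0, 0], [0, 0]] with rank 0, so corank 2. A Groebner basis of the Jacobian ideal J(f) in C{x,y} is {y^4, x*y^2 + 7*y^3/9, x^2 + 4*x*y/3 + 4*y^2/9}; counting standard monomials gives mu = 6. Corank 2; j^3 = -(3*x + 2*y)^3 is a perfect cube, so E-series; the 4-jet and mu = 6 give E_6.

E_{6}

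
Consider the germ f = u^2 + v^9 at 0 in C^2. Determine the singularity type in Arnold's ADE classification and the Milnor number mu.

Type A_8, Milnor number mu = 8.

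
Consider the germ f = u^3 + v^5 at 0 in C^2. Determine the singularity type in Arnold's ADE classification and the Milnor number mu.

Type E_{8}, Milnor number mu = 8.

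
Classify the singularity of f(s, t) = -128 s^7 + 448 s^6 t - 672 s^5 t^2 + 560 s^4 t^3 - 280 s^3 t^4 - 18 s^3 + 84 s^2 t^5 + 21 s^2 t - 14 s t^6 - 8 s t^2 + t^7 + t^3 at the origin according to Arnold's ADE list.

The Hessian of f at 0 has rank 0. Corank 2; j^3 = -(2*s - t)*(3*s - t)^2 has shape L^2 M (L != M), so D-series; mu = 8 gives D_8.

D_8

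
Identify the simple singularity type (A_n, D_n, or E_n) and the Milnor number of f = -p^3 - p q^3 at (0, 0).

The Hessian of f at 0 is [[0, 0], [0, 0]] with rank 0, so corank 2. A Groebner basis of the Jacobian ideal J(f) in C{p,q} is {p^3, p*q^2, 3*p^2 + q^3}; counting standard monomials gives mu = 7. Corank 2; j^3 = -p^3 is a perfect cube, so E-series; the 4-jet and mu = 7 give E_7.

Type E_7, Milnor number mu = 7.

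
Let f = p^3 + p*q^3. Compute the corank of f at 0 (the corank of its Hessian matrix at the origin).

Hessian at 0 has rank 0.

2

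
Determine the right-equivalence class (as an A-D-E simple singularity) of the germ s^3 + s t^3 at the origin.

E_7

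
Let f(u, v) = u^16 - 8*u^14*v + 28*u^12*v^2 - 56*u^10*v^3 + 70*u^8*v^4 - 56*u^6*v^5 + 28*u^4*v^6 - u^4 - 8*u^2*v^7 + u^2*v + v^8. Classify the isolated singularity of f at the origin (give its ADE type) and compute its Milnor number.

Type D_9, Milnor number mu = 9.

The Hessian of f at 0 has rank 0. Corank 2; j^3 = u^2*v has shape L^2 M (L != M), so D-series; mu = 9 gives D_9.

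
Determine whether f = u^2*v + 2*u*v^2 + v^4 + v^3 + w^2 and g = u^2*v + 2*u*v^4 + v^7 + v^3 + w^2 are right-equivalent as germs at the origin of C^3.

The Hessian of f at 0 has rank 1. Corank 2; j^3 = v*(u + v)^2 has shape L^2 M (L != M), so D-series; mu = 5 gives D_5. The Hessian of g at 0 has rank 1. Corank 2; j^3 = v*(u^2 + v^2) splits into three distinct lines over C (the quadratic factor has nonzero discriminant), so D_4. f is D_5 but g is D_4, hence not right-equivalent.

No.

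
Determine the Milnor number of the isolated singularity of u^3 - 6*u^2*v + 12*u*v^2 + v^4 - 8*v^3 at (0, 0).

The Hessian of f at 0 is [[0, 0], [0, 0]] with rank 0, so corank 2. A Groebner basis of the Jacobian ideal J(f) in C{u,v} is {v^3, u^2 - 4*u*v + 4*v^2}; counting standard monomials gives mu = 6. Corank 2; j^3 = (u - 2*v)^3 is a perfect cube, so E-series; the 4-jet and mu = 6 give E_6.

6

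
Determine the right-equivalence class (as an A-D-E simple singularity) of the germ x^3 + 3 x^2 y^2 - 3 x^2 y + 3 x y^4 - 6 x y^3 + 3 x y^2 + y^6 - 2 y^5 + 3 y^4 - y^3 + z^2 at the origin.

E_8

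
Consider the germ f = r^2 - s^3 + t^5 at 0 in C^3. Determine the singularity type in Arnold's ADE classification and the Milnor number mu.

Type E_{8}, Milnor number mu = 8.

The Hessian of f at 0 has rank 1. Corank 2; j^3 = -s^3 is a perfect cube, so E-series; the 5-jet and mu = 8 give E_8.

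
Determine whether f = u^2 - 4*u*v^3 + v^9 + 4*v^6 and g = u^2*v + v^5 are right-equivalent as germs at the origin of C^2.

No.

The Hessian of f at 0 is [[2, 0], [0, 0]] with rank 1, so corank 1. A Groebner basis of the Jacobian ideal J(f) in C{u,v} is {u^2*v^2, u^3, -u/2 + v^3}; counting standard monomials gives mu = 8. Corank 1: A-series; mu = 8 gives A_8. The Hessian of g at 0 is [[0, 0], [0, 0]] with rank 0, so corank 2. A Groebner basis of the Jacobian ideal J(g) in C{u,v} is {u^2/5 + v^4, u^3, u*v}; counting standard monomials gives mu = 6. Corank 2; j^3 = u^2*v has shape L^2 M (L != M), so D-series; mu = 6 gives D_6. f is A_8 but g is D_6, hence not right-equivalent.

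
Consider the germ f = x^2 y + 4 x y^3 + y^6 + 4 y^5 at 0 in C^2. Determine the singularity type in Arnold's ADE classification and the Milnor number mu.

Type D_7, Milnor number mu = 7.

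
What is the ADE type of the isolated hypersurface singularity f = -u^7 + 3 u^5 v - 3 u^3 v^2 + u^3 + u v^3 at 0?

The Hessian of f at 0 has rank 0. Corank 2; j^3 = u^3 is a perfect cube, so E-series; the 4-jet and mu = 7 give E_7.

E7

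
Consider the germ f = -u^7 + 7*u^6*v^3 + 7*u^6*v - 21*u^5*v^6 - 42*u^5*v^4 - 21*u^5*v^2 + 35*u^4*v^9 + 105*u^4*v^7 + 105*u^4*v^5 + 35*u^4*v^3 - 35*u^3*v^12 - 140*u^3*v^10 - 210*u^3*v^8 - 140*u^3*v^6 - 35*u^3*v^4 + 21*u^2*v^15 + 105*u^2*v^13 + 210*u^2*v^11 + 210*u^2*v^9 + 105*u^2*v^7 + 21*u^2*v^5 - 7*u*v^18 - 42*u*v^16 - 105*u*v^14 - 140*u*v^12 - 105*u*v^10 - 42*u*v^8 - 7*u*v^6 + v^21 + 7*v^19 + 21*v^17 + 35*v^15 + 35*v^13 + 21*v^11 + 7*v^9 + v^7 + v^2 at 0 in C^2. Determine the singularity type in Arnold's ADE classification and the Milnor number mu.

Type A_6, Milnor number mu = 6.

The Hessian of f at 0 has rank 1. Corank 1: A-series; mu = 6 gives A_6.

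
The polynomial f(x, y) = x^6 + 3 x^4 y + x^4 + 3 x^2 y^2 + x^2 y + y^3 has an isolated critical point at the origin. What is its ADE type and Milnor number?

Type D_4, Milnor number mu = 4.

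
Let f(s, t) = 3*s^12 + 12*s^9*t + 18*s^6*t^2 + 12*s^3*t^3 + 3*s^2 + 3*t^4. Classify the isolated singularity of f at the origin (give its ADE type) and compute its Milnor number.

Type A3, Milnor number mu = 3.

The Hessian of f at 0 is [[6, 0], [0, 0]] with rank 1, so corank 1. A Groebner basis of the Jacobian ideal J(f) in C{s,t} is {t^3, s}; counting standard monomials gives mu = 3. Corank 1: A-series; mu = 3 gives A_3.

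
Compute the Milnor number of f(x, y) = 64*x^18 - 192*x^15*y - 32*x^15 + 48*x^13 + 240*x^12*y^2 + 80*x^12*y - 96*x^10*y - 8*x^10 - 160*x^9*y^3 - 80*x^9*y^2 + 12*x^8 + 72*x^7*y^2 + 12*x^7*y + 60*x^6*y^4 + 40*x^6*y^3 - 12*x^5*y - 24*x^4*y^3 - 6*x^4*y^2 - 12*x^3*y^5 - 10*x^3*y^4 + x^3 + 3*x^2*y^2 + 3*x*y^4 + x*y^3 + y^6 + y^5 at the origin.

7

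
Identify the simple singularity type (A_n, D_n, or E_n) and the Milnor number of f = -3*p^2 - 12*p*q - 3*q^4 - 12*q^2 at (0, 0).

The Hessian of f at 0 has rank 1. Corank 1: A-series; mu = 3 gives A_3.

Type A3, Milnor number mu = 3.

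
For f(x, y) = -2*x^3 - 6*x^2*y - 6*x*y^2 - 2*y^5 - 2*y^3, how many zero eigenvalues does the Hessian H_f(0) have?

2

Hessian at 0 has rank 0.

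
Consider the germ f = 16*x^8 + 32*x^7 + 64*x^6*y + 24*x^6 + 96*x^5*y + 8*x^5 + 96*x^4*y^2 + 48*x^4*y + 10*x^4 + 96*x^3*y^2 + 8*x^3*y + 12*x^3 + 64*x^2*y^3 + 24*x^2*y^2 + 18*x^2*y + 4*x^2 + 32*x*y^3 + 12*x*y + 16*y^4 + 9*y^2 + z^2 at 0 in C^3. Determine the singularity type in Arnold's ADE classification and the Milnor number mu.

Type A3, Milnor number mu = 3.

The Hessian of f at 0 has rank 2. Corank 1: A-series; mu = 3 gives A_3.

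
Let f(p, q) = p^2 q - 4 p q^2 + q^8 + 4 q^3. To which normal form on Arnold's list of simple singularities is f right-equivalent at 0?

D_9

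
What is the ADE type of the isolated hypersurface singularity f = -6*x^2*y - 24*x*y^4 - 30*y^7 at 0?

The Hessian of f at 0 has rank 0. Corank 2; j^3 = -6*x^2*y has shape L^2 M (L != M), so D-series; mu = 8 gives D_8.

D8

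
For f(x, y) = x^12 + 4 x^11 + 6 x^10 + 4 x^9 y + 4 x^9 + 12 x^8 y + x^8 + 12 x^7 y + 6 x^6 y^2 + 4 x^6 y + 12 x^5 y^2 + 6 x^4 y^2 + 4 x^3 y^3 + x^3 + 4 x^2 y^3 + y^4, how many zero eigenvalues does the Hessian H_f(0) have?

2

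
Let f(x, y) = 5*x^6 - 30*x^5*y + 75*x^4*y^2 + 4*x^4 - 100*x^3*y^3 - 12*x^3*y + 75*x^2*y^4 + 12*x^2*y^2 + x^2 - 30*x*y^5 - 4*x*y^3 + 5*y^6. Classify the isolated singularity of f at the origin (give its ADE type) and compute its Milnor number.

The Hessian of f at 0 has rank 1. Corank 1: A-series; mu = 5 gives A_5.

Type A_{5}, Milnor number mu = 5.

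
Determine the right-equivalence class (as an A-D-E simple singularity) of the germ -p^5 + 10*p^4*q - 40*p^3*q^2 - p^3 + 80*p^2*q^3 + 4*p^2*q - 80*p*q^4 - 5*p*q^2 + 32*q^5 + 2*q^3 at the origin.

D_{6}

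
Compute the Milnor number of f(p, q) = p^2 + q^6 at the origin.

The Hessian of f at 0 is [[2, 0], [0, 0]] with rank 1, so corank 1. A Groebner basis of the Jacobian ideal J(f) in C{p,q} is {q^5, p}; counting standard monomials gives mu = 5. Corank 1: A-series; mu = 5 gives A_5.

5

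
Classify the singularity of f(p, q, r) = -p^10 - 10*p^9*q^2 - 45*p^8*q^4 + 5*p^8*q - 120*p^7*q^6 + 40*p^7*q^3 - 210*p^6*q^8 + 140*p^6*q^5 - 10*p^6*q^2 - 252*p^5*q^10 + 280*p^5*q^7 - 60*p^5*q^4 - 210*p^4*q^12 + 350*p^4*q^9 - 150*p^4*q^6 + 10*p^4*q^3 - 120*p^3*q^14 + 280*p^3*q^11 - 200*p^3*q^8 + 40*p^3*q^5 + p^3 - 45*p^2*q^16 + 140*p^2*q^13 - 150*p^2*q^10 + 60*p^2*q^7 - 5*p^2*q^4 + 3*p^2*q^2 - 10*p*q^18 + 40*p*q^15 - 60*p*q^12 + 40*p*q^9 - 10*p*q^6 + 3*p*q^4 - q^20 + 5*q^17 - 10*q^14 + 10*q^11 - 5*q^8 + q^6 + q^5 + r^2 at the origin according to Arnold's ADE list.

E_8

The Hessian of f at 0 has rank 1. Corank 2; j^3 = p^3 is a perfect cube, so E-series; the 5-jet and mu = 8 give E_8.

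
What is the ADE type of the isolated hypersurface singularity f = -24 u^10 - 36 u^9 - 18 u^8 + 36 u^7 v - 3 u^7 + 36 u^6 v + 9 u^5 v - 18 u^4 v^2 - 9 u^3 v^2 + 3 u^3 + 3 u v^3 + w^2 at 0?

E_{7}

The Hessian of f at 0 is [[0, 0, 0], [0, 0, 0], [0, 0, 2]] with rank 1, so corank 2. A Groebner basis of the Jacobian ideal J(f) in C{u,v,w} is {u^3, u*v^2, 3*u^2 + v^3, w}; counting standard monomials gives mu = 7. Corank 2; j^3 = 3*u^3 is a perfect cube, so E-series; the 4-jet and mu = 7 give E_7.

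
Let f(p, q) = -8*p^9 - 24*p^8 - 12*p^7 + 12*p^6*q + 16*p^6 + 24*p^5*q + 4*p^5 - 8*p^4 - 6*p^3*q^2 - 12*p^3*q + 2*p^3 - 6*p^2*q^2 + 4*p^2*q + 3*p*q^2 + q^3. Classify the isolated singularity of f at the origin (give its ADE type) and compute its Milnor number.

The Hessian of f at 0 is [[0, 0], [0, 0]] with rank 0, so corank 2. A Groebner basis of the Jacobian ideal J(f) in C{p,q} is {q^3, p^2 - 3*q^2/2, p*q + 3*q^2/2}; counting standard monomials gives mu = 4. Corank 2; j^3 = (p + q)*(2*p^2 + 2*p*q + q^2) splits into three distinct lines over C (the quadratic factor has nonzero discriminant), so D_4.

Type D4, Milnor number mu = 4.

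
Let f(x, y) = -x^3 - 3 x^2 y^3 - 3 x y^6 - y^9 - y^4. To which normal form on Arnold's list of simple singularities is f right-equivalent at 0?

E_6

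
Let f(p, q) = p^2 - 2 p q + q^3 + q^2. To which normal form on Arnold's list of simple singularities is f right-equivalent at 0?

A_2

The Hessian of f at 0 is [[2, -2], [-2, 2]] with rank 1, so corank 1. A Groebner basis of the Jacobian ideal J(f) in C{p,q} is {q^2, p - q}; counting standard monomials gives mu = 2. Corank 1: A-series; mu = 2 gives A_2.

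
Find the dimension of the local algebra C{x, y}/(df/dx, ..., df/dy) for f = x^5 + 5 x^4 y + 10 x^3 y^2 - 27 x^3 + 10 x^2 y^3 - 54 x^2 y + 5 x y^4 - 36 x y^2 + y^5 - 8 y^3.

8

The Hessian of f at 0 has rank 0. Corank 2; j^3 = -(3*x + 2*y)^3 is a perfect cube, so E-series; the 5-jet and mu = 8 give E_8.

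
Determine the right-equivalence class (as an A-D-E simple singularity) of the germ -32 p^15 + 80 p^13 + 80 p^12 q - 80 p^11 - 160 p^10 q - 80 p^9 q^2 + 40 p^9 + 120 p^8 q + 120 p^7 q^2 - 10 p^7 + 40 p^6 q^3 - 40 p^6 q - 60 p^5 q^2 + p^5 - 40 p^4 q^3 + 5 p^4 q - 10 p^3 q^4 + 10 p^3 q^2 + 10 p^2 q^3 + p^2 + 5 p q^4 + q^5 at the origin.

The Hessian of f at 0 has rank 1. Corank 1: A-series; mu = 4 gives A_4.

A_4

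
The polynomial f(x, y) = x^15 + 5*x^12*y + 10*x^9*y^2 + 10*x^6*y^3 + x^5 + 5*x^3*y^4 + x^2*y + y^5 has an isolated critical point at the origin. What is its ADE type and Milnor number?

Type D_{6}, Milnor number mu = 6.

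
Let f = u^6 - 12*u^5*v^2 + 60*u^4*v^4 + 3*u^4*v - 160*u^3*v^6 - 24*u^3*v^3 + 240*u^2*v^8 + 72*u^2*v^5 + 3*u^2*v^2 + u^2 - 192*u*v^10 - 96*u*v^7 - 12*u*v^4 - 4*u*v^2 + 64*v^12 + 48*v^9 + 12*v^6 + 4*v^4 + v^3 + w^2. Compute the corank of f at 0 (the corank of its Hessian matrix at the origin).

1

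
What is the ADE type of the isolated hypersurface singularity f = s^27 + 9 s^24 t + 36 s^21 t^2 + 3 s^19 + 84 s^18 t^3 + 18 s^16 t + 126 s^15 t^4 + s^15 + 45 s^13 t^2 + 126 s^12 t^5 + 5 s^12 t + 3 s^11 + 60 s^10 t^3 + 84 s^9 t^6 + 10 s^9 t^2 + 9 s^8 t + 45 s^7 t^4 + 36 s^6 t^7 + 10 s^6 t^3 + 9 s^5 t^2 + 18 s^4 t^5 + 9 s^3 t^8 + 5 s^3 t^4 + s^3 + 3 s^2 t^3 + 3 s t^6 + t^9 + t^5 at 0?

E_8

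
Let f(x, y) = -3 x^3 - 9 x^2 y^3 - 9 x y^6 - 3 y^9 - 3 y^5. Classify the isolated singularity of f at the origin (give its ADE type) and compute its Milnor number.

Type E_{8}, Milnor number mu = 8.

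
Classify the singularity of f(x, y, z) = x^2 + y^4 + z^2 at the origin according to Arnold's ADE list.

The Hessian of f at 0 has rank 2. Corank 1: A-series; mu = 3 gives A_3.

A3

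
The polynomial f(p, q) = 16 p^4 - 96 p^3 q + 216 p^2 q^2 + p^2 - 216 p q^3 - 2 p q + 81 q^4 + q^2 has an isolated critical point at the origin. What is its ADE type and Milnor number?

The Hessian of f at 0 has rank 1. Corank 1: A-series; mu = 3 gives A_3.

Type A_3, Milnor number mu = 3.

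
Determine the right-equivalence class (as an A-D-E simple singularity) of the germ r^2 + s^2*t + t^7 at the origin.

The Hessian of f at 0 has rank 1. Corank 2; j^3 = s^2*t has shape L^2 M (L != M), so D-series; mu = 8 gives D_8.

D8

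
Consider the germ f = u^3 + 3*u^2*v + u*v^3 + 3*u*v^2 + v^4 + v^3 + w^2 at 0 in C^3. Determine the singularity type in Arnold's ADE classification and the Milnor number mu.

Type E_7, Milnor number mu = 7.

The Hessian of f at 0 has rank 1. Corank 2; j^3 = (u + v)^3 is a perfect cube, so E-series; the 4-jet and mu = 7 give E_7.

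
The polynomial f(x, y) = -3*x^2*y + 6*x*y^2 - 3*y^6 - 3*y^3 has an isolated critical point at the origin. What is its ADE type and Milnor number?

Type D_{7}, Milnor number mu = 7.

The Hessian of f at 0 has rank 0. Corank 2; j^3 = -3*y*(x - y)^2 has shape L^2 M (L != M), so D-series; mu = 7 gives D_7.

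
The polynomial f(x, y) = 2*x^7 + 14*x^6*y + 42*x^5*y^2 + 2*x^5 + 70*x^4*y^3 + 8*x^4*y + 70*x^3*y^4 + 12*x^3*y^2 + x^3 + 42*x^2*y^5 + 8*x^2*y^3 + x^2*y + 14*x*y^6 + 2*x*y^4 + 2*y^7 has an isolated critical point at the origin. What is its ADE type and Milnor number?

The Hessian of f at 0 has rank 0. Corank 2; j^3 = x^2*(x + y) has shape L^2 M (L != M), so D-series; mu = 8 gives D_8.

Type D8, Milnor number mu = 8.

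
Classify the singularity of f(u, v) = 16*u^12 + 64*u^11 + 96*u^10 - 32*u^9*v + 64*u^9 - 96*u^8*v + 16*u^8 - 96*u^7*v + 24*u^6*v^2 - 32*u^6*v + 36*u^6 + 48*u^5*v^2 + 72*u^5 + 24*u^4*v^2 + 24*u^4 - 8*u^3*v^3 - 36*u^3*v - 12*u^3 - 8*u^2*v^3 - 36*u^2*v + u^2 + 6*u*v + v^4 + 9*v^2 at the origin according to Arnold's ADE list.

The Hessian of f at 0 is [[2, 6], [6, 18]] with rank 1, so corank 1. A Groebner basis of the Jacobian ideal J(f) in C{u,v} is {u^2 - u/6 - v/2, u*v + u/18 + v/6, -u/54 + v^2 - v/18}; counting standard monomials gives mu = 3. Corank 1: A-series; mu = 3 gives A_3.

A_{3}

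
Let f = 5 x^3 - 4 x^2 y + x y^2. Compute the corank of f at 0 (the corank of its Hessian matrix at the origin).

2

Hessian at 0 has rank 0.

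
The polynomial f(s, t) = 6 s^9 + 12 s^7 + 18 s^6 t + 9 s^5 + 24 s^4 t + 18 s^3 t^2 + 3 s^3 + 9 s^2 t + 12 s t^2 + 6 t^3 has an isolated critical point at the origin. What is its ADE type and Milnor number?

The Hessian of f at 0 is [[0, 0], [0, 0]] with rank 0, so corank 2. A Groebner basis of the Jacobian ideal J(f) in C{s,t} is {t^3, s^2 - 2*t^2/3, s*t + t^2}; counting standard monomials gives mu = 4. Corank 2; j^3 = 3*(s + t)*(s^2 + 2*s*t + 2*t^2) splits into three distinct lines over C (the quadratic factor has nonzero discriminant), so D_4.

Type D4, Milnor number mu = 4.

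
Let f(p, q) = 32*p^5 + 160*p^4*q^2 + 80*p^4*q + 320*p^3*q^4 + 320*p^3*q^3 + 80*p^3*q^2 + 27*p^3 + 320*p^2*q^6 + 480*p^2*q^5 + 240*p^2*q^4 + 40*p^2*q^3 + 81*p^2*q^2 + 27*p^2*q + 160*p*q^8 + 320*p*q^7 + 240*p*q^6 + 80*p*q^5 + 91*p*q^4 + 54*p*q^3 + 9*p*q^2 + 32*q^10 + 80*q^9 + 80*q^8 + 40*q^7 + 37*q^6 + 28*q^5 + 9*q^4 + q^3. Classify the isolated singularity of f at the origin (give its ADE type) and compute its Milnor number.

Type E_8, Milnor number mu = 8.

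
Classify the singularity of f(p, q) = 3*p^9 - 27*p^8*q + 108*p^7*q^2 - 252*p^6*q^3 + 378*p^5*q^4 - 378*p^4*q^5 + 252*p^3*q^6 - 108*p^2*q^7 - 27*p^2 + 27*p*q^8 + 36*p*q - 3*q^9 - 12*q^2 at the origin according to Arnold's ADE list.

A8

The Hessian of f at 0 has rank 1. Corank 1: A-series; mu = 8 gives A_8.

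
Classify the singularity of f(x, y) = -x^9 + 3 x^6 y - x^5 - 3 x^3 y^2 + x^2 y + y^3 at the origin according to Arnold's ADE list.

The Hessian of f at 0 has rank 0. Corank 2; j^3 = y*(x^2 + y^2) splits into three distinct lines over C (the quadratic factor has nonzero discriminant), so D_4.

D_4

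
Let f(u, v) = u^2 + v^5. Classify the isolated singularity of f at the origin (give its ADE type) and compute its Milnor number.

The Hessian of f at 0 has rank 1. Corank 1: A-series; mu = 4 gives A_4.

Type A_4, Milnor number mu = 4.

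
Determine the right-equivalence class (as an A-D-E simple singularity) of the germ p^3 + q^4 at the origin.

E_{6}

The Hessian of f at 0 has rank 0. Corank 2; j^3 = p^3 is a perfect cube, so E-series; the 4-jet and mu = 6 give E_6.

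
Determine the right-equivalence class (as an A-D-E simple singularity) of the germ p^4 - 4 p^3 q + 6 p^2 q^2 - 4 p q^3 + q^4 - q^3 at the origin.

The Hessian of f at 0 has rank 0. Corank 2; j^3 = -q^3 is a perfect cube, so E-series; the 4-jet and mu = 6 give E_6.

E6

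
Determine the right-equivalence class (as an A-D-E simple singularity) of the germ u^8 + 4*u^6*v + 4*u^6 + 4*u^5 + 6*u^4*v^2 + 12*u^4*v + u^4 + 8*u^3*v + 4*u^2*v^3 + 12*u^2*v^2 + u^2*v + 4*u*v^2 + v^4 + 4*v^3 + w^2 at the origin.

The Hessian of f at 0 has rank 1. Corank 2; j^3 = v*(u + 2*v)^2 has shape L^2 M (L != M), so D-series; mu = 5 gives D_5.

D_5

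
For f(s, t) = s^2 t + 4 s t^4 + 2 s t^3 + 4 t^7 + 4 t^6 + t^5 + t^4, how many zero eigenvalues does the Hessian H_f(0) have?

2

Hessian at 0 has rank 0.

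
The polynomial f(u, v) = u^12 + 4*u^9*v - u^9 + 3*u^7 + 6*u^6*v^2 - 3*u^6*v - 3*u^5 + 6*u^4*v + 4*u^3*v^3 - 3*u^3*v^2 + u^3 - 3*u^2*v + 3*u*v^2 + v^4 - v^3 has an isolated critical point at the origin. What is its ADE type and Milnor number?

Type E_6, Milnor number mu = 6.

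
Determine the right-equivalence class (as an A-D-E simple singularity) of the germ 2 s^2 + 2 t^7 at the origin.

The Hessian of f at 0 has rank 1. Corank 1: A-series; mu = 6 gives A_6.

A_6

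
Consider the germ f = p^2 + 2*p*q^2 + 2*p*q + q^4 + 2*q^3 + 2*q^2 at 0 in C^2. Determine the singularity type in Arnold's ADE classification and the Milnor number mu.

The Hessian of f at 0 has rank 2. Corank 0: nondegenerate Morse point, so A_1.

Type A_{1}, Milnor number mu = 1.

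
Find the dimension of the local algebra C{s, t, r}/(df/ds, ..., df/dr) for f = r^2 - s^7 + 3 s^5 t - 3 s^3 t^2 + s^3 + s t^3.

7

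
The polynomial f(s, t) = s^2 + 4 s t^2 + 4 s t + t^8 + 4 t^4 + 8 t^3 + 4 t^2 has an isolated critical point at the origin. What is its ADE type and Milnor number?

Type A7, Milnor number mu = 7.

The Hessian of f at 0 has rank 1. Corank 1: A-series; mu = 7 gives A_7.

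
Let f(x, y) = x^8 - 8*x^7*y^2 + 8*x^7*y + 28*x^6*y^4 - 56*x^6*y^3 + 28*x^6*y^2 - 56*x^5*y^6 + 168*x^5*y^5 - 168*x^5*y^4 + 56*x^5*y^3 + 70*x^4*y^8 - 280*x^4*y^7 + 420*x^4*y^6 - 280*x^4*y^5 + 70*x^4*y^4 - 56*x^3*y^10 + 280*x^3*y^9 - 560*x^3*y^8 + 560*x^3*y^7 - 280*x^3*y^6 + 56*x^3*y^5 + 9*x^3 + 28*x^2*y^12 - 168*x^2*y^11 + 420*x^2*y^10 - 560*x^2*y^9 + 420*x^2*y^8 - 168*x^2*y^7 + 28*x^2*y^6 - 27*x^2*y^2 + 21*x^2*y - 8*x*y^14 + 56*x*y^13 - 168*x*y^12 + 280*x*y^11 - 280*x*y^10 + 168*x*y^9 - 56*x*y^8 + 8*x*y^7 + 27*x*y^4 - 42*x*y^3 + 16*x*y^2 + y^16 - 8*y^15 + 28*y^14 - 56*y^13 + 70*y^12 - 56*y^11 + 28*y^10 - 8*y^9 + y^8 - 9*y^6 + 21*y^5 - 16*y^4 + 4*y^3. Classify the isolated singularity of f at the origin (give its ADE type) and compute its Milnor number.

Type D_{9}, Milnor number mu = 9.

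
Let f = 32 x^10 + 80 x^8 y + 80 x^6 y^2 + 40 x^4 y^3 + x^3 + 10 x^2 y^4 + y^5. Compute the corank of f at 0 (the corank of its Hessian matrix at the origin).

2

Hessian at 0 has rank 0.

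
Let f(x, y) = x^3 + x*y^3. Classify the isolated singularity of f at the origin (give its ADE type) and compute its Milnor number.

Type E_{7}, Milnor number mu = 7.

The Hessian of f at 0 is [[0, 0], [0, 0]] with rank 0, so corank 2. A Groebner basis of the Jacobian ideal J(f) in C{x,y} is {x^3, x*y^2, 3*x^2 + y^3}; counting standard monomials gives mu = 7. Corank 2; j^3 = x^3 is a perfect cube, so E-series; the 4-jet and mu = 7 give E_7.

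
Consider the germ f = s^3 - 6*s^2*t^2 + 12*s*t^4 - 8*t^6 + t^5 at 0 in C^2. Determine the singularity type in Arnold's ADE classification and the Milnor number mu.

The Hessian of f at 0 has rank 0. Corank 2; j^3 = s^3 is a perfect cube, so E-series; the 5-jet and mu = 8 give E_8.

Type E_8, Milnor number mu = 8.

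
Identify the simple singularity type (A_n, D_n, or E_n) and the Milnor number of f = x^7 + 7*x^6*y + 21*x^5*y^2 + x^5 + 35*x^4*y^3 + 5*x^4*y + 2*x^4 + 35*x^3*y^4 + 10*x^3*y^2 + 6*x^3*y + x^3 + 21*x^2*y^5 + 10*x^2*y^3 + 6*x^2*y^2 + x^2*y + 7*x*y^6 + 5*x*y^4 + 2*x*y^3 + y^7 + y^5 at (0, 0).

Type D8, Milnor number mu = 8.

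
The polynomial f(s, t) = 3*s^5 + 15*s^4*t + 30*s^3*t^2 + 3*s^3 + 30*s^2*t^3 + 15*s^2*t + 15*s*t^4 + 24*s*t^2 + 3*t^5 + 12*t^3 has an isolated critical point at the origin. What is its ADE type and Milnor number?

The Hessian of f at 0 is [[0, 0], [0, 0]] with rank 0, so corank 2. A Groebner basis of the Jacobian ideal J(f) in C{s,t} is {s*t/5 + t^4 + 2*t^2/5, s*t^2 + 2*t^3, s^2 + 3*s*t + 2*t^2}; counting standard monomials gives mu = 6. Corank 2; j^3 = 3*(s + t)*(s + 2*t)^2 has shape L^2 M (L != M), so D-series; mu = 6 gives D_6.

Type D_6, Milnor number mu = 6.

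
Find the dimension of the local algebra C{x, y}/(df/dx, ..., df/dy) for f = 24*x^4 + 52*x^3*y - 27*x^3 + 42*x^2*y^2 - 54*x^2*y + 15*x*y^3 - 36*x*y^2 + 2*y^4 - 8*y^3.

7

The Hessian of f at 0 is [[0, 0], [0, 0]] with rank 0, so corank 2. A Groebner basis of the Jacobian ideal J(f) in C{x,y} is {19683*x^2/4 + 6561*x*y + y^4 + 27*y^3/4 + 2187*y^2, x^3 - 189*x^2/2 - 126*x*y + y^3/6 - 42*y^2, x^2*y + 405*x^2/4 + 135*x*y - 11*y^3/36 + 45*y^2, -81*x^2 + x*y^2 - 108*x*y + 5*y^3/9 - 36*y^2}; counting standard monomials gives mu = 7. Corank 2; j^3 = -(3*x + 2*y)^3 is a perfect cube, so E-series; the 4-jet and mu = 7 give E_7.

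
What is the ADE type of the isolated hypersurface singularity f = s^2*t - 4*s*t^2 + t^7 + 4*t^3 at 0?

D_{8}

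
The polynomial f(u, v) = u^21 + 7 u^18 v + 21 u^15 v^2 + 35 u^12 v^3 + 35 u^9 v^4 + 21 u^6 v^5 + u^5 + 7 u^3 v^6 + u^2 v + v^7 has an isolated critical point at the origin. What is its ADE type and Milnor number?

The Hessian of f at 0 has rank 0. Corank 2; j^3 = u^2*v has shape L^2 M (L != M), so D-series; mu = 8 gives D_8.

Type D8, Milnor number mu = 8.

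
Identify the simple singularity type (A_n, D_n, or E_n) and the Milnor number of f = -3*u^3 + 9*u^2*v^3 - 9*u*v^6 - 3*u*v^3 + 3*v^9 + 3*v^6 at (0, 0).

The Hessian of f at 0 is [[0, 0], [0, 0]] with rank 0, so corank 2. A Groebner basis of the Jacobian ideal J(f) in C{u,v} is {u^3, u*v^2, 3*u^2 + v^3}; counting standard monomials gives mu = 7. Corank 2; j^3 = -3*u^3 is a perfect cube, so E-series; the 4-jet and mu = 7 give E_7.

Type E7, Milnor number mu = 7.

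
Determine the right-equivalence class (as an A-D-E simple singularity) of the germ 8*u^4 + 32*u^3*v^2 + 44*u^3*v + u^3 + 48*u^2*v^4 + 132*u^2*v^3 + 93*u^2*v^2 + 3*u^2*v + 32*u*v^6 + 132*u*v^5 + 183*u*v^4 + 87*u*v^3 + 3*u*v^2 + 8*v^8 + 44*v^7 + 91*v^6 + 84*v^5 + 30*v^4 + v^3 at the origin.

The Hessian of f at 0 has rank 0. Corank 2; j^3 = (u + v)^3 is a perfect cube, so E-series; the 4-jet and mu = 7 give E_7.

E_{7}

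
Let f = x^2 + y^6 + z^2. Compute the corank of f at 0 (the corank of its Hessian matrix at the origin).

The Hessian at 0 is [[2, 0, 0], [0, 0, 0], [0, 0, 2]] of rank 2; hence corank 1.

1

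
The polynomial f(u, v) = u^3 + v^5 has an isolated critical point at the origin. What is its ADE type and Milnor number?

The Hessian of f at 0 is [[0, 0], [0, 0]] with rank 0, so corank 2. A Groebner basis of the Jacobian ideal J(f) in C{u,v} is {v^4, u^2}; counting standard monomials gives mu = 8. Corank 2; j^3 = u^3 is a perfect cube, so E-series; the 5-jet and mu = 8 give E_8.

Type E8, Milnor number mu = 8.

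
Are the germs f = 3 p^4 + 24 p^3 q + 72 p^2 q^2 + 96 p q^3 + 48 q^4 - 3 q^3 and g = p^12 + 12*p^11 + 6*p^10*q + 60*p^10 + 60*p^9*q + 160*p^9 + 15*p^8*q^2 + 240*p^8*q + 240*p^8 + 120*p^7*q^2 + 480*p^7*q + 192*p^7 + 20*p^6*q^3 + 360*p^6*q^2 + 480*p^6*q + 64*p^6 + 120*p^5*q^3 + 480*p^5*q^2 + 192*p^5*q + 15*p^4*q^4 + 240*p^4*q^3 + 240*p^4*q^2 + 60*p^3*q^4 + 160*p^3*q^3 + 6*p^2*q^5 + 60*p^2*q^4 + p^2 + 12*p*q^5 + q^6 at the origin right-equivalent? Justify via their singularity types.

No.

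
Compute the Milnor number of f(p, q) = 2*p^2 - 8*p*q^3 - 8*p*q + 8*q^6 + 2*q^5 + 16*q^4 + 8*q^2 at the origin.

4

The Hessian of f at 0 is [[4, -8], [-8, 16]] with rank 1, so corank 1. A Groebner basis of the Jacobian ideal J(f) in C{p,q} is {-p/2 + q^3 + q, p^2 - 4*q^2, p*q - 2*q^2}; counting standard monomials gives mu = 4. Corank 1: A-series; mu = 4 gives A_4.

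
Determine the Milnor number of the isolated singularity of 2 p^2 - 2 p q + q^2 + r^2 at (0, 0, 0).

The Hessian of f at 0 has rank 3. Corank 0: nondegenerate Morse point, so A_1.

1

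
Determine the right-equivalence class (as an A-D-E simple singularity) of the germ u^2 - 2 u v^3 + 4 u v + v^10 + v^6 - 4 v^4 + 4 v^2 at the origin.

The Hessian of f at 0 has rank 1. Corank 1: A-series; mu = 9 gives A_9.

A_{9}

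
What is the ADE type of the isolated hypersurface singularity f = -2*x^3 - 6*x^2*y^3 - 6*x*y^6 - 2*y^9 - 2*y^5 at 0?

E_8

The Hessian of f at 0 is [[0, 0], [0, 0]] with rank 0, so corank 2. A Groebner basis of the Jacobian ideal J(f) in C{x,y} is {x^2/2 + x*y^3, y^4, x^3, x^2*y}; counting standard monomials gives mu = 8. Corank 2; j^3 = -2*x^3 is a perfect cube, so E-series; the 5-jet and mu = 8 give E_8.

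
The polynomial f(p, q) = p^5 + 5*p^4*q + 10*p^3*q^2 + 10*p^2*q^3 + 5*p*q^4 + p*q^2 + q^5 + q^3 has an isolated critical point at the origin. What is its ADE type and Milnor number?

Type D_6, Milnor number mu = 6.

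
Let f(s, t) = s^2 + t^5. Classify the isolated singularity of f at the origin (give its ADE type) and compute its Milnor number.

Type A_{4}, Milnor number mu = 4.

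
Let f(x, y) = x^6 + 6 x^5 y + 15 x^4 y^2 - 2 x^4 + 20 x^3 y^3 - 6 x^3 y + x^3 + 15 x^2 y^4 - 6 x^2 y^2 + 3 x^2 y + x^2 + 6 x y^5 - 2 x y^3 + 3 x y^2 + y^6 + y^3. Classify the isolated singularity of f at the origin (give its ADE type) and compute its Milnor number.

Type A2, Milnor number mu = 2.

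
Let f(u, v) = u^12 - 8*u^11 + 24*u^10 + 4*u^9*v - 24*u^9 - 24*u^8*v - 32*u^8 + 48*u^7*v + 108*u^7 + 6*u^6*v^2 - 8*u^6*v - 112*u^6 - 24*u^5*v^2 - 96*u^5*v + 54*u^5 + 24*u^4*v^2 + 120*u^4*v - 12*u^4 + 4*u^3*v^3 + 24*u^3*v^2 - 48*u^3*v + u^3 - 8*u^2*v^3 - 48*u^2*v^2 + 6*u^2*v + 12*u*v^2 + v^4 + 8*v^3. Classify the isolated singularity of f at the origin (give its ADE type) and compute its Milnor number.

Type E6, Milnor number mu = 6.

The Hessian of f at 0 is [[0, 0], [0, 0]] with rank 0, so corank 2. A Groebner basis of the Jacobian ideal J(f) in C{u,v} is {u^3 - 3*u^2/8 - 3*u*v/2 - 3*v^2/2, u^2*v + u^2/8 + u*v/2 + v^2/2, -u^2/32 + u*v^2 - u*v/8 - v^2/8, v^3}; counting standard monomials gives mu = 6. Corank 2; j^3 = (u + 2*v)^3 is a perfect cube, so E-series; the 4-jet and mu = 6 give E_6.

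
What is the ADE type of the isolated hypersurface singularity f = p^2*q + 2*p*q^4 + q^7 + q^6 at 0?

D_{7}

The Hessian of f at 0 is [[0, 0], [0, 0]] with rank 0, so corank 2. A Groebner basis of the Jacobian ideal J(f) in C{p,q} is {p*q + q^4, p^3, p^2*q, -p^2/6 + p*q^2}; counting standard monomials gives mu = 7. Corank 2; j^3 = p^2*q has shape L^2 M (L != M), so D-series; mu = 7 gives D_7.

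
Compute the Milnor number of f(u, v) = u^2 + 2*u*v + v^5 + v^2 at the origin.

4

The Hessian of f at 0 has rank 1. Corank 1: A-series; mu = 4 gives A_4.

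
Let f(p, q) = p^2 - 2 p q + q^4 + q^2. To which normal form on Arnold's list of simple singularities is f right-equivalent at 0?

A_{3}

The Hessian of f at 0 has rank 1. Corank 1: A-series; mu = 3 gives A_3.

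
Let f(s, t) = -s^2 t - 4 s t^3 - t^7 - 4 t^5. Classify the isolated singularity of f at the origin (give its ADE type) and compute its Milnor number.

The Hessian of f at 0 has rank 0. Corank 2; j^3 = -s^2*t has shape L^2 M (L != M), so D-series; mu = 8 gives D_8.

Type D8, Milnor number mu = 8.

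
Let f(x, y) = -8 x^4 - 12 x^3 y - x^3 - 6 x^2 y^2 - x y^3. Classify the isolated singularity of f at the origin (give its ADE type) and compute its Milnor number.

The Hessian of f at 0 is [[0, 0], [0, 0]] with rank 0, so corank 2. A Groebner basis of the Jacobian ideal J(f) in C{x,y} is {3*x^2/4 + y^4 + y^3/4, x^3, x^2*y - x^2/4 - y^3/12, x^2 + x*y^2 + y^3/3}; counting standard monomials gives mu = 7. Corank 2; j^3 = -x^3 is a perfect cube, so E-series; the 4-jet and mu = 7 give E_7.

Type E_{7}, Milnor number mu = 7.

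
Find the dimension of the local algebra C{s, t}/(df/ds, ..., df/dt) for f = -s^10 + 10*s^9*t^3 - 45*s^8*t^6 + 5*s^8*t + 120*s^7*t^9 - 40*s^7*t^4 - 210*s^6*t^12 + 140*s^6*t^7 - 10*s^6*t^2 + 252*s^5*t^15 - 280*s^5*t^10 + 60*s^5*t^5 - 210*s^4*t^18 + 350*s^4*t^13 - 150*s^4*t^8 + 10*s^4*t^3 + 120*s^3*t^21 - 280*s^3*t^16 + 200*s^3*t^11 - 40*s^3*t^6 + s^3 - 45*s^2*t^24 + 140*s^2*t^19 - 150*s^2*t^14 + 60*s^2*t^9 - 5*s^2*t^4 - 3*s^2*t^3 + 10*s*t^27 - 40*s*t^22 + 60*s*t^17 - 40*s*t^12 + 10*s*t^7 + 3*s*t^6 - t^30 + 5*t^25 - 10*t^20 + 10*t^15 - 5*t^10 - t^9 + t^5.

8

The Hessian of f at 0 is [[0, 0], [0, 0]] with rank 0, so corank 2. A Groebner basis of the Jacobian ideal J(f) in C{s,t} is {-s^2/2 + s*t^3, t^4, s^3, s^2*t}; counting standard monomials gives mu = 8. Corank 2; j^3 = s^3 is a perfect cube, so E-series; the 5-jet and mu = 8 give E_8.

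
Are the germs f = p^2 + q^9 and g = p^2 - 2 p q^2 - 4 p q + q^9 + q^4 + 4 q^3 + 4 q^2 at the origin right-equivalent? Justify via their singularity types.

Yes.

The Hessian of f at 0 has rank 1. Corank 1: A-series; mu = 8 gives A_8. The Hessian of g at 0 has rank 1. Corank 1: A-series; mu = 8 gives A_8. Both have type A_8, hence right-equivalent.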